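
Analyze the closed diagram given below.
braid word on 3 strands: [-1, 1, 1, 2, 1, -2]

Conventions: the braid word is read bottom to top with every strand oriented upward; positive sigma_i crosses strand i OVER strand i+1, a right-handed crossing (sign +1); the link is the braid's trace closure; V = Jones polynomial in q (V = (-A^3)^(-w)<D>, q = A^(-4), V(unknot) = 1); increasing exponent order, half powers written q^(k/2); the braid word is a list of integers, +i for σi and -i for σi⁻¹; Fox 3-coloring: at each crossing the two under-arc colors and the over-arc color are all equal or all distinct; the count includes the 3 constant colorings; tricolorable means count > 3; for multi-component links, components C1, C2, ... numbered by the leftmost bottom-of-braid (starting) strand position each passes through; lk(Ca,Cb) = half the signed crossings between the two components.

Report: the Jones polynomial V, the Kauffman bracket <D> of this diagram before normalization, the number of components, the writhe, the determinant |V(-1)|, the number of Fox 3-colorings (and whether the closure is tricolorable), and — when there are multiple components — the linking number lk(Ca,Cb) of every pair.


V(q) = 1
bracket: A^6, w = +2
1 component, writhe +2, over 6 crossings
det 1, colorings 3 of 3^6 — not tricolorable
observation: free reduction leaves σ1 σ2 σ1 σ2⁻¹ of the original 6 letters


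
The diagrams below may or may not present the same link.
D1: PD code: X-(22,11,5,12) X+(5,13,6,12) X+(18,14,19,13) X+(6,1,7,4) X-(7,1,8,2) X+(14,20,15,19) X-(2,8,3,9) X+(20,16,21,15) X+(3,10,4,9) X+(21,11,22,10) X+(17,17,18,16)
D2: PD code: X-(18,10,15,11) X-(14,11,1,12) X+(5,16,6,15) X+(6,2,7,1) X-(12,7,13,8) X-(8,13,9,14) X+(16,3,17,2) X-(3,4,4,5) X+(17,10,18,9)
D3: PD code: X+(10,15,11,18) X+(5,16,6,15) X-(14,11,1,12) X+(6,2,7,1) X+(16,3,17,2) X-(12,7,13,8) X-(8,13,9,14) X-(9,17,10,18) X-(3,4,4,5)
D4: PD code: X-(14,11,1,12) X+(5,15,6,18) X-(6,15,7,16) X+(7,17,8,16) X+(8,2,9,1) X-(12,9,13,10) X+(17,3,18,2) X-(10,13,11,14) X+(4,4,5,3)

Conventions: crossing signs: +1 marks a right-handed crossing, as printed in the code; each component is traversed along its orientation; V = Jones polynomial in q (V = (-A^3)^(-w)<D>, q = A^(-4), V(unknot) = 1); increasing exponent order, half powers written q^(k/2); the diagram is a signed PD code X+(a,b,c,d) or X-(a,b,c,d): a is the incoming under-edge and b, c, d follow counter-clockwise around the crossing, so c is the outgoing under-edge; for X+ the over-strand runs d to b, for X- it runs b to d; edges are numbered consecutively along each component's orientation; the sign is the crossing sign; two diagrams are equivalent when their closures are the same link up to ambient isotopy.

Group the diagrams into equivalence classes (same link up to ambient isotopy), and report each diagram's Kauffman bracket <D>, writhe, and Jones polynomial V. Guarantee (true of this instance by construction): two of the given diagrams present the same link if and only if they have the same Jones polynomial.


grouping into links: {D1} | {D2, D3, D4}
V(D1) = -q^(1/2) - q^(3/2) - q^(5/2) + q^(9/2)  (w +5, c 11, <D> = -A^-3 + A^5 + A^9 + A^13)
V(D2) = q^(-7/2) - q^(-5/2) + q^(-3/2) - 2q^(-1/2) - q^(3/2)  [9 crossings, <D> = A^-9 + 2A^-1 - A^3 + A^7 - A^11, w = -1]
V(D3) = q^(-7/2) - q^(-5/2) + q^(-3/2) - 2q^(-1/2) - q^(3/2)  [9 crossings, <D> = A^-9 + 2A^-1 - A^3 + A^7 - A^11, w = -1]
V(D4) = q^(-7/2) - q^(-5/2) + q^(-3/2) - 2q^(-1/2) - q^(3/2)  [9 crossings, <D> = A^-3 + 2A^5 - A^9 + A^13 - A^17, w = +1]
why: V(q) takes 2 values over 4 diagrams, fixing the grouping


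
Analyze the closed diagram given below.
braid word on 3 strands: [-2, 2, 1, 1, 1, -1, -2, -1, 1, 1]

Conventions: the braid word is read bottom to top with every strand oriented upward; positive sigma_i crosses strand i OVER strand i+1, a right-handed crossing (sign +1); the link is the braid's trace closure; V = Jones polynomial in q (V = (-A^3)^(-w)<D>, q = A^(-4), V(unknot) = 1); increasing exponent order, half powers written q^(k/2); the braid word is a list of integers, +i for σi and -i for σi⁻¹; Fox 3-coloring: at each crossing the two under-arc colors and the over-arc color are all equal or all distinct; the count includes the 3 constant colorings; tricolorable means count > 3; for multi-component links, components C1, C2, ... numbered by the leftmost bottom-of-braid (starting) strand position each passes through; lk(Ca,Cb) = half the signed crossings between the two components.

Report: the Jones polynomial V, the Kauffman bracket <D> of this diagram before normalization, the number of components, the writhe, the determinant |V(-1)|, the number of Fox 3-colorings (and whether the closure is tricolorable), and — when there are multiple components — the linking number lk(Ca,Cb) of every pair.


Jones polynomial: V(q) = q + q^3 - q^4
<D> = -A^-10 + A^-6 + A^2; writhe +2
components 1, writhe +2 (10 crossings)
3-colorings: 9 of 3^10, det 3 — tricolorable
note: V spans 3 powers of q: at least 3 crossings in any diagram


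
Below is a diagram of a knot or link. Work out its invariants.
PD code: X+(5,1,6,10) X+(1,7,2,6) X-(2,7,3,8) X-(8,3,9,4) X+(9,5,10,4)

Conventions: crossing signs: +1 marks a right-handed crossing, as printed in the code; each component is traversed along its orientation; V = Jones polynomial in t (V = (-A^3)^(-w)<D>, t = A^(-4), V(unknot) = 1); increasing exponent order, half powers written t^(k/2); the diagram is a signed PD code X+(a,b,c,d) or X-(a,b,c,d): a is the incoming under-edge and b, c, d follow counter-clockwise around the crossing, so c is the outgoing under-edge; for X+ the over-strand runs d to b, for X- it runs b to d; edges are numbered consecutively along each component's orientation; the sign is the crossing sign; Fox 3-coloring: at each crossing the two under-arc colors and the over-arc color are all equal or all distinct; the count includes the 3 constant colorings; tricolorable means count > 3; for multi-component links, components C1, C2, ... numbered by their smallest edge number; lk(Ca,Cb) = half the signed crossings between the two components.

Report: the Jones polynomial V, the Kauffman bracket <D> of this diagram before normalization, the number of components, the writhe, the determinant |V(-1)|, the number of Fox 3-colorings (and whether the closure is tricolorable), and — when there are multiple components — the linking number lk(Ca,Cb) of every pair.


V = 1
<D> = -A^3 (w = +1)
1 component over 5 crossings, w = +1
3 Fox colorings among 3^5, |V(-1)| = 1: not tricolorable
why: |V(-1)| = 1: so not tricolorable, since 3 does not divide 1


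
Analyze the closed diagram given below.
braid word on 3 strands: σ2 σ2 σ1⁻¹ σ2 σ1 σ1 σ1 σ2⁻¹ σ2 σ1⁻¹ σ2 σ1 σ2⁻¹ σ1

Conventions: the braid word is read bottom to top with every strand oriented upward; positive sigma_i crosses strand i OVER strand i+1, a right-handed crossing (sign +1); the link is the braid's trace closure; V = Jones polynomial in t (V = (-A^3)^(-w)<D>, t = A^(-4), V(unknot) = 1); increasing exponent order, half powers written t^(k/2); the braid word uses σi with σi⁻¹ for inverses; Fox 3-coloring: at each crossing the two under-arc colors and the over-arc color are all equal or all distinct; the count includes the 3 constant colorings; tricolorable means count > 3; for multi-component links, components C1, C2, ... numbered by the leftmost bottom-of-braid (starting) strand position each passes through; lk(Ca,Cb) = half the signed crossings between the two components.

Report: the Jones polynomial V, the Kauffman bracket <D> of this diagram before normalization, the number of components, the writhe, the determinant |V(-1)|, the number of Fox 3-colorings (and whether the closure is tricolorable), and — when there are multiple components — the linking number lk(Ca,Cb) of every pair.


V(t) = t^2 + 2t^4 - 2t^5 + t^6 - 2t^7 + t^8
bracket: A^-14 - 2A^-10 + A^-6 - 2A^-2 + 2A^2 + A^10, w = +6
1 component, writhe +6, over 14 crossings
det 9, colorings 27 of 3^14 — tricolorable
observation: |V(-1)| = 9: so tricolorable, since 3 divides 9


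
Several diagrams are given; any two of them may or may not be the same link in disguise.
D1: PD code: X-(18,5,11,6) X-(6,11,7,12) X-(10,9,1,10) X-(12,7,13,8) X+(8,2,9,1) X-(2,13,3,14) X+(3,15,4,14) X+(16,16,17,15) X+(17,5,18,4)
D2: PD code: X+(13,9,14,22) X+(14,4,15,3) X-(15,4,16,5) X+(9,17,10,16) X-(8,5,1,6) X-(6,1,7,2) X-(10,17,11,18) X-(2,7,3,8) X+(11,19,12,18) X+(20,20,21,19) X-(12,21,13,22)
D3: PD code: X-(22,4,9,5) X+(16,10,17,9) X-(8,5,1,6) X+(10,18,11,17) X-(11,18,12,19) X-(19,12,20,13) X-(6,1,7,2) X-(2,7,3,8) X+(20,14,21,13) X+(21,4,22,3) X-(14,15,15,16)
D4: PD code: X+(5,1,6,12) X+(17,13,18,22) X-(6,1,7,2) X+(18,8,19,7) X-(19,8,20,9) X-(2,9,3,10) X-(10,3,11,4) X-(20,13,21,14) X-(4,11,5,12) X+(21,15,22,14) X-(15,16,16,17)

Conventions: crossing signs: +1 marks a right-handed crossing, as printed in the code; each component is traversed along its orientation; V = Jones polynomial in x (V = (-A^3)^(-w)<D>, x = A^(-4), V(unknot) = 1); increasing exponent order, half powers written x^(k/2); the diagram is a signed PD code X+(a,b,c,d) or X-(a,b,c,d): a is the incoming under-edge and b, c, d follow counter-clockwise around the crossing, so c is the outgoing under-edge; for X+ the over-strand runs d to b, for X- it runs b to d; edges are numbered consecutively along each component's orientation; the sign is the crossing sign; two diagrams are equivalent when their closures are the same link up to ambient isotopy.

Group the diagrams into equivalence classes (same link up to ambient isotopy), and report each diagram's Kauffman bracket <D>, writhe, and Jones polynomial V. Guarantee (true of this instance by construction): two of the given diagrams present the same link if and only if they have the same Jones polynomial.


equivalence classes: {D1} | {D2, D3, D4}
D1 (bracket A^-1 + A^7; 9 crossings at w = -1): V = -x^(-5/2) - x^(-1/2)
D2 (bracket A^-1 + A^3 + A^7 - A^15; 11 crossings at w = -1): V = x^(-9/2) - x^(-5/2) - x^(-3/2) - x^(-1/2)
D3 (bracket A^-7 + A^-3 + A - A^9; 11 crossings at w = -3): V = x^(-9/2) - x^(-5/2) - x^(-3/2) - x^(-1/2)
D4 (bracket A^-7 + A^-3 + A - A^9; 11 crossings at w = -3): V = x^(-9/2) - x^(-5/2) - x^(-3/2) - x^(-1/2)
observation: V(x) takes 2 values over 4 diagrams, fixing the grouping


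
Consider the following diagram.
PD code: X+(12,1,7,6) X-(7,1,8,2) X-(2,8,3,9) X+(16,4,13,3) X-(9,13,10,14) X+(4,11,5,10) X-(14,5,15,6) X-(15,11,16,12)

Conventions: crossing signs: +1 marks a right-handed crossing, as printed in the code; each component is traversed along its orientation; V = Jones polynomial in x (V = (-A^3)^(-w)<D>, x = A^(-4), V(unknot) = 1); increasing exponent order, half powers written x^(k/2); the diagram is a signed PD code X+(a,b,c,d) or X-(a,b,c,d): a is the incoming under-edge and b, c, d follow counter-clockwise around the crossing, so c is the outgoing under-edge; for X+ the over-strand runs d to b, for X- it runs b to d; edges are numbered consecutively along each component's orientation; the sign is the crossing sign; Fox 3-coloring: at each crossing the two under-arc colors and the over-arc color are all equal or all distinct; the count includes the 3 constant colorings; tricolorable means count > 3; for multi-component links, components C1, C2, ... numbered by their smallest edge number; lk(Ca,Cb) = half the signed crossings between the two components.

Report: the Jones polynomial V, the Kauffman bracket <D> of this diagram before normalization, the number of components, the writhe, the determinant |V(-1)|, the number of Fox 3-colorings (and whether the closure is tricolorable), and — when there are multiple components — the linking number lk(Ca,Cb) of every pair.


Jones polynomial: V(x) = x^-3 + x^-2 + x^-1 + 1
<D> = A^-6 + A^-2 + A^2 + A^6; writhe -2
components 3, writhe -2 (8 crossings)
linking number lk(C1,C2) = 0
lk(C1,C3): 0
lk(C2,C3) = -1
3-colorings: 9 of 3^8, det 0 — tricolorable
note: |V(-1)| = 0: so tricolorable, since 3 divides 0


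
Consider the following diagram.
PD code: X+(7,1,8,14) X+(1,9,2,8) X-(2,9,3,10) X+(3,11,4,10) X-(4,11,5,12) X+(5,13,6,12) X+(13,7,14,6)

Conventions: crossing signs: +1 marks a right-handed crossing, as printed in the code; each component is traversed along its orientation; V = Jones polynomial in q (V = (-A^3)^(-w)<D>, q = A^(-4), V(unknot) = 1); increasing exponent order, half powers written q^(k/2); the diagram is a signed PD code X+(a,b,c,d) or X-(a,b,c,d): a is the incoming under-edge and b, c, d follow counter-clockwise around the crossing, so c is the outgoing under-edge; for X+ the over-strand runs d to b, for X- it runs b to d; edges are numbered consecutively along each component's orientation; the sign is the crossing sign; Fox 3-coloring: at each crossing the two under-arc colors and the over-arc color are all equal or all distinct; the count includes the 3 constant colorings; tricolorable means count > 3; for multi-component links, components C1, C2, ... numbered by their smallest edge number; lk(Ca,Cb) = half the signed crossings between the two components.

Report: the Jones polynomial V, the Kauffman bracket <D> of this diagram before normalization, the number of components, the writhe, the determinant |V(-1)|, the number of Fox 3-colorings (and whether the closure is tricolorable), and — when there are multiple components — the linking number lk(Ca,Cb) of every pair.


V = q + q^3 - q^4
<D> = A^-7 - A^-3 - A^5 (w = +3)
1 component over 7 crossings, w = +3
9 Fox colorings among 3^7, |V(-1)| = 3: tricolorable
why: V spans 3 powers of q: at least 3 crossings in any diagram


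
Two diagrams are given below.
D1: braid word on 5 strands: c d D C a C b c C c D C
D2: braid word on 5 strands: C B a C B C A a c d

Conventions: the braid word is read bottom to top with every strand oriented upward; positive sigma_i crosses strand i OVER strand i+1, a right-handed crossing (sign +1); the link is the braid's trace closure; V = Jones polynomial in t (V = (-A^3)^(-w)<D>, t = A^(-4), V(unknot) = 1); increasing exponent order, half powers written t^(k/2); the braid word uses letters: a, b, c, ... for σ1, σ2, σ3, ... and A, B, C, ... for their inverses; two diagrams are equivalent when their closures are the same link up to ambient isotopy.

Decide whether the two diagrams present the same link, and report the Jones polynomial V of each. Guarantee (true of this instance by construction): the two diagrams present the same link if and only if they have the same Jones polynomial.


equivalent: no
D1 (bracket 1; 12 crossings at w = 0): V = 1
V(D2) = -t^-4 + t^-3 + t^-1  [10 crossings, <D> = A^-2 + A^6 - A^10, w = -2]
observation: comparing 2 Jones polynomials yields 2 groups


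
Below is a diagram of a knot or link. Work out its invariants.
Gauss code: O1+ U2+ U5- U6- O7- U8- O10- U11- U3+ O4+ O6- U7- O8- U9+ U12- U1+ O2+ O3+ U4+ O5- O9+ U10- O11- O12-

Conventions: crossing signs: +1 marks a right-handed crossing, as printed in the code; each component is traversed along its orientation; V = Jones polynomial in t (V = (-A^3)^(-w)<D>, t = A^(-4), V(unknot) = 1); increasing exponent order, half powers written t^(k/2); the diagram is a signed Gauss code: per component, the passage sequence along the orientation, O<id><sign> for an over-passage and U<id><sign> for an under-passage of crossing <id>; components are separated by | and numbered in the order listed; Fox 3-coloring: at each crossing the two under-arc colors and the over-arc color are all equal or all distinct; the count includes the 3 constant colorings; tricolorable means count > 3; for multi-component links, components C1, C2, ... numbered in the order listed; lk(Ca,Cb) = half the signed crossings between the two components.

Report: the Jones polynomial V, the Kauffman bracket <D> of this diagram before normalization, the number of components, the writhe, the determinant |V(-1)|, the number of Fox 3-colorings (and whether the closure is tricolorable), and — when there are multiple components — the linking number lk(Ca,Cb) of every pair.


V = -t^-6 + 2t^-5 - 4t^-4 + 5t^-3 - 4t^-2 + 5t^-1 - 3 + 2t - t^2
<D> = -A^-14 + 2A^-10 - 3A^-6 + 5A^-2 - 4A^2 + 5A^6 - 4A^10 + 2A^14 - A^18 (w = -2)
1 component over 12 crossings, w = -2
9 Fox colorings among 3^12, |V(-1)| = 27: tricolorable
why: w = -2 shifts under R1 moves; the (-A^3)^(2) factor cancels that in V


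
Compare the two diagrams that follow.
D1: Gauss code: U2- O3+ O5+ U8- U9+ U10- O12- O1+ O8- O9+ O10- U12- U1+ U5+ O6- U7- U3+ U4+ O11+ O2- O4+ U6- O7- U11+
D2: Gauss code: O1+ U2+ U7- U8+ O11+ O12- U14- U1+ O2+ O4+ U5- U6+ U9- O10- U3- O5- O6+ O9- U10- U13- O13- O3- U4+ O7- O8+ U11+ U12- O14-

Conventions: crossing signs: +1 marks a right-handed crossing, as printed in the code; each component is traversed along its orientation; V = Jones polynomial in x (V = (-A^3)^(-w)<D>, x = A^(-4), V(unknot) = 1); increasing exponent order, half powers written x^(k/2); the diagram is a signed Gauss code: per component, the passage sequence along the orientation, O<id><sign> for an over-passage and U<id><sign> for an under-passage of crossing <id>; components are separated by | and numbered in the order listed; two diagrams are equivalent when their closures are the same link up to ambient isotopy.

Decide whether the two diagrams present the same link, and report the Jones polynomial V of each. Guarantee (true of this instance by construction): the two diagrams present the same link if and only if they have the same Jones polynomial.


same link: no
V(D1) = 1  [12 crossings, <D> = 1, w = 0]
V(D2) = -x^-4 + x^-3 + x^-1  (w -2, c 14, <D> = A^-2 + A^6 - A^10)
note: comparing 2 Jones polynomials yields 2 groups


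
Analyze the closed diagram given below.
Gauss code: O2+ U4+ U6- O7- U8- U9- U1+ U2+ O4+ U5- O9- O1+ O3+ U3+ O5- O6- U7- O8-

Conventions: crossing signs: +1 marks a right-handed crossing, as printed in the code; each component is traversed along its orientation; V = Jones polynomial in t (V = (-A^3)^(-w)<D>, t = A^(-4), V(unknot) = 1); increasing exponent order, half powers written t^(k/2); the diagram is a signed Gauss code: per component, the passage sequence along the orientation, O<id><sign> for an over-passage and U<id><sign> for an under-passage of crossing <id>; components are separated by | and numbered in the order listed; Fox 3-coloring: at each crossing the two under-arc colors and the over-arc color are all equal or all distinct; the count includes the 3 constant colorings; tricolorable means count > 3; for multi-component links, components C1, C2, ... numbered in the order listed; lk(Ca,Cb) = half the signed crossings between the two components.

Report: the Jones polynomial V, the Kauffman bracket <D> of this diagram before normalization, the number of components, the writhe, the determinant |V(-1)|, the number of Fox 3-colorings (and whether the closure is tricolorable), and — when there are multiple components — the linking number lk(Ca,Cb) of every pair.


V = 1
<D> = -A^-3 (w = -1)
1 component over 9 crossings, w = -1
3 Fox colorings among 3^9, |V(-1)| = 1: not tricolorable
why: w = -1 (over 9 crossings) is diagram-only; (-A^3)^(1) removes it from V


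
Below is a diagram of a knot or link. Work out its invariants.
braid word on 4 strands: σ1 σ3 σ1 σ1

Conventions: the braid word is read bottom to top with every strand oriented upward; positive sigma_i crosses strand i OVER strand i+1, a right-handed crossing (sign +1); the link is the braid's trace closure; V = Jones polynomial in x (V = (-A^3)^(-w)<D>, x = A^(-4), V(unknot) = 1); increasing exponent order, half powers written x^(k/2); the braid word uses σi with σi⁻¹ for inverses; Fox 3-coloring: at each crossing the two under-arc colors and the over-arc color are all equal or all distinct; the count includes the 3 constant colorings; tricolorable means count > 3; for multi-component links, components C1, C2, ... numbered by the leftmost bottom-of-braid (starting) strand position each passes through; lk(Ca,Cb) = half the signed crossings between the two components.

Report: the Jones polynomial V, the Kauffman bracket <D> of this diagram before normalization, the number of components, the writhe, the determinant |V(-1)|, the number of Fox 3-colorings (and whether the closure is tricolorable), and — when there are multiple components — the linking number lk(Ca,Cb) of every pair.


Jones polynomial: V(x) = -x^(1/2) - x^(3/2) - x^(5/2) + x^(9/2)
<D> = A^-6 - A^2 - A^6 - A^10; writhe +4
components 2, writhe +4 (4 crossings)
linking number lk(C1,C2) = 0
3-colorings: 27 of 3^4, det 0 — tricolorable
note: w = +4 (over 4 crossings) is diagram-only; (-A^3)^(-4) removes it from V


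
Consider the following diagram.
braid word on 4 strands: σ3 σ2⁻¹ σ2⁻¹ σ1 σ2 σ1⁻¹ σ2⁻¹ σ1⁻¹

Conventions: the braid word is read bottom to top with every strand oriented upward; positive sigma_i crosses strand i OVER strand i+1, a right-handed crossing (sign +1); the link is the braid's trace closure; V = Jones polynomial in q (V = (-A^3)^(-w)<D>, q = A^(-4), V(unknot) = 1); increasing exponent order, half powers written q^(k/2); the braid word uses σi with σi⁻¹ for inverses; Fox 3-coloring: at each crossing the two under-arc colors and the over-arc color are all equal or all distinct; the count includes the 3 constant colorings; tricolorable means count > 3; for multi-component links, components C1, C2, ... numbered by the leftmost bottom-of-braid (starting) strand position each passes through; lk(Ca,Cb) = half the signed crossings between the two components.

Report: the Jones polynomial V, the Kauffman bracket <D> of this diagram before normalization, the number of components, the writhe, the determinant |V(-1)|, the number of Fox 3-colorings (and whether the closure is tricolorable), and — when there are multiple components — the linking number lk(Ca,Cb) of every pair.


V(q) = q^(-9/2) - q^(-5/2) - q^(-3/2) - q^(-1/2)
bracket: -A^-4 - 1 - A^4 + A^12, w = -2
2 components, writhe -2, over 8 crossings
lk(C1,C2) = 0
det 0, colorings 27 of 3^9 — tricolorable
observation: the 1 component pair carries total linking 0


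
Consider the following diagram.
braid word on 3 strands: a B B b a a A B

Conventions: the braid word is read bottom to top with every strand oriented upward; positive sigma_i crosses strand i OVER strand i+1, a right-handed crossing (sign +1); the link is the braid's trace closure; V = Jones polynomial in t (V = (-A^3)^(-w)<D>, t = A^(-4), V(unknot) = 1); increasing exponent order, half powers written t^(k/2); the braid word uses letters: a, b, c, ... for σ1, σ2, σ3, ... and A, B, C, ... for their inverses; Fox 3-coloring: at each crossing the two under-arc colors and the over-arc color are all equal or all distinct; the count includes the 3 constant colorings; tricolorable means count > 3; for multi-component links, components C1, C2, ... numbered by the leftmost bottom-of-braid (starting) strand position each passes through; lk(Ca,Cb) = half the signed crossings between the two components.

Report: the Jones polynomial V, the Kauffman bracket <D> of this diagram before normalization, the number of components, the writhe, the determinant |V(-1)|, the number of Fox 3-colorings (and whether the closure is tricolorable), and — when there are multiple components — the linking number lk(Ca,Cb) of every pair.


V(t) = t^-2 - t^-1 + 1 - t + t^2
bracket: A^-8 - A^-4 + 1 - A^4 + A^8, w = 0
1 component, writhe 0, over 8 crossings
det 5, colorings 3 of 3^8 — not tricolorable
observation: w = 0 shifts under R1 moves; the (-A^3)^(0) factor cancels that in V


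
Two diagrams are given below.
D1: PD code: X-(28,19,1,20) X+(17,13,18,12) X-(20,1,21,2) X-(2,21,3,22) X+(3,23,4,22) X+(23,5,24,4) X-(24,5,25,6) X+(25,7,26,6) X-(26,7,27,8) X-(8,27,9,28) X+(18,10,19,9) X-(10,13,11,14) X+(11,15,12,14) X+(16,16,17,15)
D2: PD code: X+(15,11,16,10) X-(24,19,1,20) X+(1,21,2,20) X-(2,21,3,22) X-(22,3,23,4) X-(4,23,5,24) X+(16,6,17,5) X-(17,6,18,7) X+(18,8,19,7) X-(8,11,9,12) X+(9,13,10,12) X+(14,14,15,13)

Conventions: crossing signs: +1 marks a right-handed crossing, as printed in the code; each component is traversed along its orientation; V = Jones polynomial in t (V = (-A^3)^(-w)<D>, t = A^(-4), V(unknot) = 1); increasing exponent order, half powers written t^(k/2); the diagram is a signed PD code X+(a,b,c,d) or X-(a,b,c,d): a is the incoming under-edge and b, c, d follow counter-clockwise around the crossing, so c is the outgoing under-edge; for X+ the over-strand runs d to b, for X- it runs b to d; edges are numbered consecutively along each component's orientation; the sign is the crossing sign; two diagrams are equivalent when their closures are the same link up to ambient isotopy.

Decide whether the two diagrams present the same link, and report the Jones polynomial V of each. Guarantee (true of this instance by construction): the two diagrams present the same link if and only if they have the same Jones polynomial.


equivalent: yes
D1 (bracket A^4 + A^12 - A^16; 14 crossings at w = 0): V = -t^-4 + t^-3 + t^-1
D2 (bracket A^4 + A^12 - A^16; 12 crossings at w = 0): V = -t^-4 + t^-3 + t^-1
key observation: all 2 diagrams share one V(t), hence one class


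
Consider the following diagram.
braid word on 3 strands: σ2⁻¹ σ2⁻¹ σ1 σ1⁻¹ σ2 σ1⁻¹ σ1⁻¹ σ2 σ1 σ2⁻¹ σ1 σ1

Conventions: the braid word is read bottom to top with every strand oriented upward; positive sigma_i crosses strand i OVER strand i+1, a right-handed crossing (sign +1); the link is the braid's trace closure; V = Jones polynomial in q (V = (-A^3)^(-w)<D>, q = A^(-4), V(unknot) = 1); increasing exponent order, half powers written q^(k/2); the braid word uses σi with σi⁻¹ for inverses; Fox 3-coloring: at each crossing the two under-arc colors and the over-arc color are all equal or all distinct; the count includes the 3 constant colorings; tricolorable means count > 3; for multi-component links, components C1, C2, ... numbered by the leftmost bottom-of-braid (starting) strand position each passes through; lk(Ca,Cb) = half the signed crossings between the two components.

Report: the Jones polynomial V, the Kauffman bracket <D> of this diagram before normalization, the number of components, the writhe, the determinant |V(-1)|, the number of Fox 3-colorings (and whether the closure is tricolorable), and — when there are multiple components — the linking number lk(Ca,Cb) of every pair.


Jones polynomial: V(q) = -q^-3 + q^-2 - q^-1 + 3 - q + q^2 - q^3
<D> = -A^-12 + A^-8 - A^-4 + 3 - A^4 + A^8 - A^12; writhe 0
components 1, writhe 0 (12 crossings)
3-colorings: 27 of 3^12, det 9 — tricolorable
note: |V(-1)| = 9: so tricolorable, since 3 divides 9


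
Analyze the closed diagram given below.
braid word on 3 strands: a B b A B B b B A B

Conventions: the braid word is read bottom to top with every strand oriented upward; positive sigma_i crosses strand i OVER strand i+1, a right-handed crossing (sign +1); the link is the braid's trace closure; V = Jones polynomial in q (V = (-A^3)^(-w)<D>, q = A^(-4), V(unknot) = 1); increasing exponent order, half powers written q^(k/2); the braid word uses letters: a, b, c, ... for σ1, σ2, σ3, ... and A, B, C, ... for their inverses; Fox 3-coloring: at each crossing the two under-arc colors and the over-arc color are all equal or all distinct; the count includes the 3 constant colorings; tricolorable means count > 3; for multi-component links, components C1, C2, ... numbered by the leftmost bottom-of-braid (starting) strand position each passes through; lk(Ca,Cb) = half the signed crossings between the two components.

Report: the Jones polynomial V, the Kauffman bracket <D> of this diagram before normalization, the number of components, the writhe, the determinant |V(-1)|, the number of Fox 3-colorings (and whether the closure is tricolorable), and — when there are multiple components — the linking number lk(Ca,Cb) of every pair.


V = -q^-4 + q^-3 + q^-1
<D> = A^-8 + 1 - A^4 (w = -4)
1 component over 10 crossings, w = -4
9 Fox colorings among 3^10, |V(-1)| = 3: tricolorable
why: w = -4 (over 10 crossings) is diagram-only; (-A^3)^(4) removes it from V


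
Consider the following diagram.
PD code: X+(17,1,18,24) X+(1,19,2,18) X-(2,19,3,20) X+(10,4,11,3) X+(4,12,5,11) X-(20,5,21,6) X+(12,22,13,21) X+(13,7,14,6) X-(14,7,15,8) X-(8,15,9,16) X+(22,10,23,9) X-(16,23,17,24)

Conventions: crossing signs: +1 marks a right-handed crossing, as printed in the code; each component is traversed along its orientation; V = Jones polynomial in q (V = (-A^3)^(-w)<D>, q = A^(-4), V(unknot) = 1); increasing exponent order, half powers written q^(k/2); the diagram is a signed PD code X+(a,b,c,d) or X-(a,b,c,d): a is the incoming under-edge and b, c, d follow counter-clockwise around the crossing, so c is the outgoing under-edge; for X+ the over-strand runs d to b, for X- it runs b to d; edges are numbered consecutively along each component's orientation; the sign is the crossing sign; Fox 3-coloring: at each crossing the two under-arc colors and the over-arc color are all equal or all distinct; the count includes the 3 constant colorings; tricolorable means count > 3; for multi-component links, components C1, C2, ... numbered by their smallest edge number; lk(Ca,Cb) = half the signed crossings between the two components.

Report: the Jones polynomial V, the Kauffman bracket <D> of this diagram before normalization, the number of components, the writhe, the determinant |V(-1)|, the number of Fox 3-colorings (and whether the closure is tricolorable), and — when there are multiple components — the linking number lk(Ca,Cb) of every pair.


V(q) = q^-1 - 1 + 2q - 2q^2 + 2q^3 - 2q^4 + q^5
bracket: A^-14 - 2A^-10 + 2A^-6 - 2A^-2 + 2A^2 - A^6 + A^10, w = +2
1 component, writhe +2, over 12 crossings
det 11, colorings 3 of 3^12 — not tricolorable
observation: w = +2 (over 12 crossings) is diagram-only; (-A^3)^(-2) removes it from V


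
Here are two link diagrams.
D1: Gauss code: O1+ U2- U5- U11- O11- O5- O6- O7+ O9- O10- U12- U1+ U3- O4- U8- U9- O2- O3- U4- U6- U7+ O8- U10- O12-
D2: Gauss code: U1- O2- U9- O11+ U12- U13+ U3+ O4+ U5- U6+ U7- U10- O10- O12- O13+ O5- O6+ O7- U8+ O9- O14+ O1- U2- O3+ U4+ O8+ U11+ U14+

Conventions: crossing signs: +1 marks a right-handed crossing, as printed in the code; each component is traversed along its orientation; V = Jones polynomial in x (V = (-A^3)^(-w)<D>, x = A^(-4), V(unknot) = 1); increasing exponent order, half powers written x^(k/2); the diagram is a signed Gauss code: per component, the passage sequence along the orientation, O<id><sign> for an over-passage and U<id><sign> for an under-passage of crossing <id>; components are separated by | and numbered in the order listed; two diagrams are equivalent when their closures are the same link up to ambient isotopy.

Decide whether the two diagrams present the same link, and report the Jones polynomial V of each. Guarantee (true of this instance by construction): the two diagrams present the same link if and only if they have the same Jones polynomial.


same link: no
V(D1) = -x^-7 + x^-6 - x^-5 + x^-4 + x^-2  [12 crossings, <D> = A^-16 + A^-8 - A^-4 + 1 - A^4, w = -8]
V(D2) = x^-1 - 1 + 2x - 2x^2 + 2x^3 - 2x^4 + x^5  (w 0, c 14, <D> = A^-20 - 2A^-16 + 2A^-12 - 2A^-8 + 2A^-4 - 1 + A^4)
note: V(x) takes 2 values over 2 diagrams, fixing the grouping


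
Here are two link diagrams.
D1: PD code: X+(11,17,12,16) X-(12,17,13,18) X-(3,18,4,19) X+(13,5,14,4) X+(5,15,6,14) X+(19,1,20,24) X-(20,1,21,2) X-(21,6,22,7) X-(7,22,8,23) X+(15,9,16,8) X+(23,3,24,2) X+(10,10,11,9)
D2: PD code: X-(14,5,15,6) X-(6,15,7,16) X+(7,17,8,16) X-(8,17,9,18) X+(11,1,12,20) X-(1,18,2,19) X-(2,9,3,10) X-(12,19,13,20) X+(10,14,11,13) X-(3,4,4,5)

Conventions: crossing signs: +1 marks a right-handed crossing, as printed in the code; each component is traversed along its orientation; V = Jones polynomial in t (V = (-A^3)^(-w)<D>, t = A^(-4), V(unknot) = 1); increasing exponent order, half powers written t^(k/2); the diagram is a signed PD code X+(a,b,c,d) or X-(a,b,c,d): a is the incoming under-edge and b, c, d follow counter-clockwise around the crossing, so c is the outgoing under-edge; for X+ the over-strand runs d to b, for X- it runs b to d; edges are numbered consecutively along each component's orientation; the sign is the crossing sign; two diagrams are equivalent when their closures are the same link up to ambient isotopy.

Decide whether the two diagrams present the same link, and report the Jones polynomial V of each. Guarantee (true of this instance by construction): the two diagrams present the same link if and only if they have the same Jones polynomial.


same link: no
V(D1) = -t^-3 + 2t^-2 - 2t^-1 + 3 - 2t + 2t^2 - t^3  [12 crossings, <D> = -A^-6 + 2A^-2 - 2A^2 + 3A^6 - 2A^10 + 2A^14 - A^18, w = +2]
D2 (bracket A^-8 + 1 - A^4; 10 crossings at w = -4): V = -t^-4 + t^-3 + t^-1
note: 2 classes among 2 diagrams; unequal V(t) rules out equality


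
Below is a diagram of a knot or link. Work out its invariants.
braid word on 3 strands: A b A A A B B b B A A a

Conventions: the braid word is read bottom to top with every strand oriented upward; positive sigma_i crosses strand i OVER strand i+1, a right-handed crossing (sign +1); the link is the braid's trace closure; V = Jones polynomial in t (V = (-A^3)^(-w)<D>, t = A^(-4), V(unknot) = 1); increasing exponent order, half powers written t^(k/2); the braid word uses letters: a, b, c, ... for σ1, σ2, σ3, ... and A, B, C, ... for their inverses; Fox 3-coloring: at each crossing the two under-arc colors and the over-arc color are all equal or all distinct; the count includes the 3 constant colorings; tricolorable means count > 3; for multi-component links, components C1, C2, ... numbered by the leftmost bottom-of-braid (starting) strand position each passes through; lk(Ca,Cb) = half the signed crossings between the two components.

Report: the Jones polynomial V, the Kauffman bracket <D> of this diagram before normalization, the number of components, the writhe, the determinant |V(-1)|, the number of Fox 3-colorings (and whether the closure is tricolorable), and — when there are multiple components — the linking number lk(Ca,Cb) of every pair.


Jones polynomial: V(t) = -t^-9 + 2t^-8 - 3t^-7 + 3t^-6 - 3t^-5 + 3t^-4 - t^-3 + t^-2
<D> = A^-10 - A^-6 + 3A^-2 - 3A^2 + 3A^6 - 3A^10 + 2A^14 - A^18; writhe -6
components 1, writhe -6 (12 crossings)
3-colorings: 3 of 3^12, det 17 — not tricolorable
note: free reduction leaves σ1⁻¹ σ2 σ1⁻¹ σ1⁻¹ σ1⁻¹ σ2⁻¹ σ2⁻¹ σ1⁻¹ of the original 12 letters


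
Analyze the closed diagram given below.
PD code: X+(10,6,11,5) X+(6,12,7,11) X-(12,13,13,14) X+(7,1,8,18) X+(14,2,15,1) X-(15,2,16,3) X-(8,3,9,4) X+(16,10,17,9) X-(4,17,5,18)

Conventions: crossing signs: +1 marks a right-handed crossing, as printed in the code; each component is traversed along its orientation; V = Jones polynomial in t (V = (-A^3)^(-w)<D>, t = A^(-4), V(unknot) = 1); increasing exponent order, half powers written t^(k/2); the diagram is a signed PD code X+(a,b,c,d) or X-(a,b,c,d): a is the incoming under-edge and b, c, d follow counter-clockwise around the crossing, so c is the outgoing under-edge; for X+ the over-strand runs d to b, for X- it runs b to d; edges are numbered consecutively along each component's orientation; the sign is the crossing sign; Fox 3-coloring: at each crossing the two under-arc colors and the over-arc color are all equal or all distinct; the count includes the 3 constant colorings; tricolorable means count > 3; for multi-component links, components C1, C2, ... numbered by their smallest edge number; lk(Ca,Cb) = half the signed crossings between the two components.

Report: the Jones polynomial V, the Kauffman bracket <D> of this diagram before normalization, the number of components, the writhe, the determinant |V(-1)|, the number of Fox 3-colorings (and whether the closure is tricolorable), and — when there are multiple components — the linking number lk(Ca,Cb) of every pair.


Jones polynomial: V(t) = t + t^3 - t^4
<D> = A^-13 - A^-9 - A^-1; writhe +1
components 1, writhe +1 (9 crossings)
3-colorings: 9 of 3^9, det 3 — tricolorable
note: the span of V is 3, forcing >= 3 crossings in any diagram


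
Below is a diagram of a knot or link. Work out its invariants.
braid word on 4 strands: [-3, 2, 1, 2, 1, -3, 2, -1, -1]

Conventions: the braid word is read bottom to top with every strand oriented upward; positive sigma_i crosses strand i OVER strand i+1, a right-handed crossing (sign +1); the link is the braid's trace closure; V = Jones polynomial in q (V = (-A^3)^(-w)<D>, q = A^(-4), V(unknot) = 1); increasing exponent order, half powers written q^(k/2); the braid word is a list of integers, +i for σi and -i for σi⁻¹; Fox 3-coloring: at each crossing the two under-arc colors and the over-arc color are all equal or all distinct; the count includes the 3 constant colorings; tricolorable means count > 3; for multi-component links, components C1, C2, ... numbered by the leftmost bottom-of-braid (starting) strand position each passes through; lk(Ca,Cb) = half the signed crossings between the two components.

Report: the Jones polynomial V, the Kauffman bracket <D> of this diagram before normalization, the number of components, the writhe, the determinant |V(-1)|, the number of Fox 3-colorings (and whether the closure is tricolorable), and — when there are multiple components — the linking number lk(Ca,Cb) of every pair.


V(q) = q^-2 - q^-1 + 2 - 2q + q^2 - q^3 + q^4
bracket: -A^-13 + A^-9 - A^-5 + 2A^-1 - 2A^3 + A^7 - A^11, w = +1
1 component, writhe +1, over 9 crossings
det 9, colorings 9 of 3^9 — tricolorable
observation: the span of V is 6, forcing >= 6 crossings in any diagram


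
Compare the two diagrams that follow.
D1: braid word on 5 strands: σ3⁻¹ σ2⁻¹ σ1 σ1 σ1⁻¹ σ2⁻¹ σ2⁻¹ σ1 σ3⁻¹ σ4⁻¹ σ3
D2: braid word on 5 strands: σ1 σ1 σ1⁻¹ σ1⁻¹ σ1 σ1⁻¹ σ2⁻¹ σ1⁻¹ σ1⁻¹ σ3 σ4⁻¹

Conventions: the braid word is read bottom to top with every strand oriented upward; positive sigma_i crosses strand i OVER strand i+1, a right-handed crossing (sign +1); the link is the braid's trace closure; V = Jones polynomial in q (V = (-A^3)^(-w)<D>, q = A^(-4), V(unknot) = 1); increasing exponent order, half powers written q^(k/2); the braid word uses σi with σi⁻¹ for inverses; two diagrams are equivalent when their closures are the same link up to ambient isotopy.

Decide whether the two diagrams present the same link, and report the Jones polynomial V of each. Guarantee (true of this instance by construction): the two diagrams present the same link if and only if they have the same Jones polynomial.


equivalent: no
D1 (bracket A^-15 - A^-11 + 2A^-7 - A^-3 + 2A - A^5; 11 crossings at w = -3): V = q^(-7/2) - 2q^(-5/2) + q^(-3/2) - 2q^(-1/2) + q^(1/2) - q^(3/2)
V(D2) = -q^(-5/2) - q^(-1/2)  [11 crossings, <D> = A^-7 + A, w = -3]
observation: comparing 2 Jones polynomials yields 2 groups


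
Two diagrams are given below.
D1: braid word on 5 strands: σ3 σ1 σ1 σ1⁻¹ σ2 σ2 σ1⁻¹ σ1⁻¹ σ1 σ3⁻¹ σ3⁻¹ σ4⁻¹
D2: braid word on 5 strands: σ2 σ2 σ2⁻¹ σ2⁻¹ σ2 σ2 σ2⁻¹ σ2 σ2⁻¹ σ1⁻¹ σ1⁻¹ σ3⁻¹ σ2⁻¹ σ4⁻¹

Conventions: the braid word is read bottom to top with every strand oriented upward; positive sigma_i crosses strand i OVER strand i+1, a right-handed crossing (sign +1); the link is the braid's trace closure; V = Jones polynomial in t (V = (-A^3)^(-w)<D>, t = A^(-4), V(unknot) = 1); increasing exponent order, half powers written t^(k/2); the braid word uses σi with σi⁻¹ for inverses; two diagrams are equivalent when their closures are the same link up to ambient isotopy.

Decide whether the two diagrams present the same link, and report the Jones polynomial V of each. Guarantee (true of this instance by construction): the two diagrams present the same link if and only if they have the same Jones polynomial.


equivalent: no
D1 (bracket A^-12 + A^-8 + A^-4 + 1; 12 crossings at w = 0): V = 1 + t + t^2 + t^3
D2 (bracket A^-12 + A^-8 + A^-4 + 1; 14 crossings at w = -4): V = t^-3 + t^-2 + t^-1 + 1
key observation: V(t) takes 2 values over 2 diagrams, fixing the grouping
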